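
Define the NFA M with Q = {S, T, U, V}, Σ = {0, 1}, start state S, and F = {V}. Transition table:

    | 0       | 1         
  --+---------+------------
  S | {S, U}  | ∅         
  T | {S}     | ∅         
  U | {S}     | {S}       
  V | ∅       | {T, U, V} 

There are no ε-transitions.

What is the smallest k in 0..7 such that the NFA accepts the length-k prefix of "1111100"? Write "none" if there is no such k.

none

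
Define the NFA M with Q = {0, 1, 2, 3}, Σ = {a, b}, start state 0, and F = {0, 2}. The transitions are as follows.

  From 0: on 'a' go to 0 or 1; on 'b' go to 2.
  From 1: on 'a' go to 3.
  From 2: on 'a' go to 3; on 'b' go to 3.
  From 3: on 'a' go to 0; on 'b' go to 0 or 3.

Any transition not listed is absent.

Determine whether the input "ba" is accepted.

Start in {0}.
Read 'b': {0} → {2}.
Read 'a': {2} → {3}.
The final set {3} contains no accepting state.

No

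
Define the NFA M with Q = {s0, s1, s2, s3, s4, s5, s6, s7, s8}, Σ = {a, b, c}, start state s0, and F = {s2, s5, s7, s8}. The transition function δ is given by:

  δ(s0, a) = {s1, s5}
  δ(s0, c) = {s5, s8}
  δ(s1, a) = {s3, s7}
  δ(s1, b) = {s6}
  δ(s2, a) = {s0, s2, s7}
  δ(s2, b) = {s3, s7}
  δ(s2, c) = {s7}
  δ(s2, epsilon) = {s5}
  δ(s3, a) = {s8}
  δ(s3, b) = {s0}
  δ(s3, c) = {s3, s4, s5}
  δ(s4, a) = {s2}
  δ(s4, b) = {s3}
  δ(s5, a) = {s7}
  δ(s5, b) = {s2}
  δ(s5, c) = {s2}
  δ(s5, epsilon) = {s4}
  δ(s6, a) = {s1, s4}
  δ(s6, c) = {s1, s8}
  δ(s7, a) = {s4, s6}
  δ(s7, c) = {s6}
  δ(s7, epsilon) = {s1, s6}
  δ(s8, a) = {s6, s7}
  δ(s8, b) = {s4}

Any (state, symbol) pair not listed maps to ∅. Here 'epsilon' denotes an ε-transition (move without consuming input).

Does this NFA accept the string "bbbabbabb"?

No

Start in {s0}.
Read 'b': s0→∅; now ∅.
The set is empty and remains empty for the remaining 8 symbols.
The final set ∅ contains no accepting state.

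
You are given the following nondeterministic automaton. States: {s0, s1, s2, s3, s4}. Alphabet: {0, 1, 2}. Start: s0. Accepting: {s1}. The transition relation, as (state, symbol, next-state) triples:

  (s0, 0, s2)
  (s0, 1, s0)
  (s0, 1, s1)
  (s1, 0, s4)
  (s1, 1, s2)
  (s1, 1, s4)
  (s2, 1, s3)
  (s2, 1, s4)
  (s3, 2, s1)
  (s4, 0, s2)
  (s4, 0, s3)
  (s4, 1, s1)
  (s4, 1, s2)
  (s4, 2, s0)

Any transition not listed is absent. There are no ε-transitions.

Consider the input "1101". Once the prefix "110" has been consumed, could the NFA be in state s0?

Start in {s0}.
Read '1': {s0} → {s0, s1}.
Read '1': {s0, s1} → {s0, s1, s2, s4}.
Read '0': {s0, s1, s2, s4} → {s2, s3, s4}.
State s0 is not in {s2, s3, s4}.

No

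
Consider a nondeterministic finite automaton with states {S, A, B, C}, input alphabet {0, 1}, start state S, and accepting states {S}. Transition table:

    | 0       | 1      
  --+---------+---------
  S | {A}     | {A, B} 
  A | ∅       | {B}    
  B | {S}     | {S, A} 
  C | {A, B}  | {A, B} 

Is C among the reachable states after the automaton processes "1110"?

No

Start in {S}.
Read '1': {S} → {A, B}.
Read '1': {A, B} → {S, A, B}.
Read '1': {S, A, B} → {S, A, B}.
Read '0': {S, A, B} → {S, A}.
State C is not in {S, A}.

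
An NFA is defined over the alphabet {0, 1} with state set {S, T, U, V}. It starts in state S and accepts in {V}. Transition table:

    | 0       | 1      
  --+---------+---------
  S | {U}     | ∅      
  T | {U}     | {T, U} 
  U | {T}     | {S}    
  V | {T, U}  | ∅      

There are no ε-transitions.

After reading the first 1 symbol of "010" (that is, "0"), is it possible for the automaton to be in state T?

Start in {S}.
Read '0': {S} → {U}.
State T is not in {U}.

No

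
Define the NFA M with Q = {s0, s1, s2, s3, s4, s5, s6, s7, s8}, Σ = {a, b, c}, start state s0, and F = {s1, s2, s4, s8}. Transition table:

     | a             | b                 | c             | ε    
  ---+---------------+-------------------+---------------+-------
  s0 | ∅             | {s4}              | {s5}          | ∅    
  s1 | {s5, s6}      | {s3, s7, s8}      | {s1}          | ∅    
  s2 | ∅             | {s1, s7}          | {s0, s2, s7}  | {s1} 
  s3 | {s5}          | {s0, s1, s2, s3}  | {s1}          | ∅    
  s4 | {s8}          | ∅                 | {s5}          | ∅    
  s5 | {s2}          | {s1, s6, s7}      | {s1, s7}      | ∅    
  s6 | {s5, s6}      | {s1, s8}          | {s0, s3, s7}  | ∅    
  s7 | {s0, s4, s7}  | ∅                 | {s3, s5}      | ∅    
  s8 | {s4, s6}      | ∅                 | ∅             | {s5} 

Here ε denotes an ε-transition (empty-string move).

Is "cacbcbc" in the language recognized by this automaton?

Start in {s0}.
Read 'c': {s0} → {s5}.
Read 'a': {s5} → {s1, s2}.
Read 'c': {s1, s2} → {s0, s1, s2, s7}.
Read 'b': {s0, s1, s2, s7} → {s1, s3, s4, s5, s7, s8}.
Read 'c': {s1, s3, s4, s5, s7, s8} → {s1, s3, s5, s7}.
Read 'b': {s1, s3, s5, s7} → {s0, s1, s2, s3, s5, s6, s7, s8}.
Read 'c': {s0, s1, s2, s3, s5, s6, s7, s8} → {s0, s1, s2, s3, s5, s7}.
The final set {s0, s1, s2, s3, s5, s7} contains the accepting states s1, s2.

Yes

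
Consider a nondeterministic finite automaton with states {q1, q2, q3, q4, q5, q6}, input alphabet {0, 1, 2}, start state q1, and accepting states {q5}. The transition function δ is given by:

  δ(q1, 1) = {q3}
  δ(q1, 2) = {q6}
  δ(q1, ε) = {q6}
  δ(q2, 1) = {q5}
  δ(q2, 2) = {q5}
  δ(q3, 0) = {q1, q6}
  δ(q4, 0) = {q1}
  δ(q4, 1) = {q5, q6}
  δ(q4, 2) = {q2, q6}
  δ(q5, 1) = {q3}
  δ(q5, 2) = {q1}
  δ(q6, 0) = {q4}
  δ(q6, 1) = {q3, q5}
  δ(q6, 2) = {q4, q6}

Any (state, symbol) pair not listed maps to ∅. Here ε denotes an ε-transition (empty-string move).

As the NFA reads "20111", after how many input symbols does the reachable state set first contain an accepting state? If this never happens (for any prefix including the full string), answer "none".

3

Start: ε-closure({q1}) = {q1, q6}.
Read '2': q1→{q6}, q6→{q4, q6}; now {q4, q6}.
Read '0': q4→{q1}, q6→{q4}; union {q1, q4}; ε-closure = {q1, q4, q6}.
Read '1': q1→{q3}, q4→{q5, q6}, q6→{q3, q5}; now {q3, q5, q6}.
None of the earlier sets intersect F, but {q3, q5, q6} does.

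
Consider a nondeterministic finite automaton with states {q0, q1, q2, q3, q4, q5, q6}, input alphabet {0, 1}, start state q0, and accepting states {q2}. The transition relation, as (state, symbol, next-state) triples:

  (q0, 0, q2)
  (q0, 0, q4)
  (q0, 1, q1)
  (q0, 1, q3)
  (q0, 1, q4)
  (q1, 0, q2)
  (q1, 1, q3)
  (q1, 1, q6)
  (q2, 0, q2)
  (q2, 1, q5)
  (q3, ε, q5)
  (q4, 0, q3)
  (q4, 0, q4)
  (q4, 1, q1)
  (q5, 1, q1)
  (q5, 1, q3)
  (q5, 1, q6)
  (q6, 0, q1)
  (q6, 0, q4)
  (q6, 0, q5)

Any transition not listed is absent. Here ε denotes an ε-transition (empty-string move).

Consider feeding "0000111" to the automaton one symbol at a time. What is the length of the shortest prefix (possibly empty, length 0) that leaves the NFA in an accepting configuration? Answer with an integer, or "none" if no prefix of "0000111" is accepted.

1

Start in {q0}.
Read '0': q0→{q2, q4}; now {q2, q4}.
None of the earlier sets intersect F, but {q2, q4} does.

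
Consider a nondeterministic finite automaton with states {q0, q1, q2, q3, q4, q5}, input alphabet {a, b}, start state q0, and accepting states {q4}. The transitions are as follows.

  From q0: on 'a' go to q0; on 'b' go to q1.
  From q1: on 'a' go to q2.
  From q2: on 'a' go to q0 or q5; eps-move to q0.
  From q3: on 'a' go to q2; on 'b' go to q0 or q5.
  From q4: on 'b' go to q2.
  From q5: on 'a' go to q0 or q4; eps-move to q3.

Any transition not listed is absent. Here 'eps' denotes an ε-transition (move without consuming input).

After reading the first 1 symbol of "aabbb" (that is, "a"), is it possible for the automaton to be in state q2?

No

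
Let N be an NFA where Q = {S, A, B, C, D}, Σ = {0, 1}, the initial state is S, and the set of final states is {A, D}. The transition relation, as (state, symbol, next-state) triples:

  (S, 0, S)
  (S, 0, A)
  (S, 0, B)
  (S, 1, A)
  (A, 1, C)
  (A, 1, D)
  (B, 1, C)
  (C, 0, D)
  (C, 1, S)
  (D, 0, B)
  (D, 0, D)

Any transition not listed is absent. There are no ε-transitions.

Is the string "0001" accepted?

Start in {S}.
Read '0': S→{S, A, B}; now {S, A, B}.
Read '0': S→{S, A, B}, A→∅, B→∅; now {S, A, B}.
Read '0': S→{S, A, B}, A→∅, B→∅; now {S, A, B}.
Read '1': S→{A}, A→{C, D}, B→{C}; now {A, C, D}.
The final set {A, C, D} contains the accepting states A, D.

Yes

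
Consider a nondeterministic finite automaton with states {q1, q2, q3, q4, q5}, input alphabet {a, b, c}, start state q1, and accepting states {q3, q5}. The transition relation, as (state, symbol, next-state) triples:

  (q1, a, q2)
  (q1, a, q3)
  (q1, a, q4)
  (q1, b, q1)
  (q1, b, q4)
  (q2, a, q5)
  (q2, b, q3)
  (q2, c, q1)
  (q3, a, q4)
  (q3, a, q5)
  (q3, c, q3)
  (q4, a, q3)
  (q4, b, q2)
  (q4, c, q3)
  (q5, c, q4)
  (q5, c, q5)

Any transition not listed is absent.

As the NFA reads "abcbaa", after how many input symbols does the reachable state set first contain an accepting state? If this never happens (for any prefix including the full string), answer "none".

Start in {q1}.
Read 'a': q1→{q2, q3, q4}; now {q2, q3, q4}.
None of the earlier sets intersect F, but {q2, q3, q4} does.

1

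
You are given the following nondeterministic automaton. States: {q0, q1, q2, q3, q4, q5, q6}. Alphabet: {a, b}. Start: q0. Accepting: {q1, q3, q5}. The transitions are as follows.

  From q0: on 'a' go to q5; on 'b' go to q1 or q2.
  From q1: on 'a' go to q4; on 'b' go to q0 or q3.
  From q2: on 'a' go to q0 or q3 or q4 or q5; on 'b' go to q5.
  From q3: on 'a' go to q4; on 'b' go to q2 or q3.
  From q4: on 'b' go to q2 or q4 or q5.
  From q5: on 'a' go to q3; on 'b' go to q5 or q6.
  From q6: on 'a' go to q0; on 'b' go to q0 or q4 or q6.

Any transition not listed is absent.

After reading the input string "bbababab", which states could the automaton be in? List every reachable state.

{q1, q2, q3, q4, q5, q6}

Start in {q0}.
Read 'b': q0→{q1, q2}; now {q1, q2}.
Read 'b': q1→{q0, q3}, q2→{q5}; now {q0, q3, q5}.
Read 'a': q0→{q5}, q3→{q4}, q5→{q3}; now {q3, q4, q5}.
Read 'b': q3→{q2, q3}, q4→{q2, q4, q5}, q5→{q5, q6}; now {q2, q3, q4, q5, q6}.
Read 'a': q2→{q0, q3, q4, q5}, q3→{q4}, q4→∅, q5→{q3}, q6→{q0}; now {q0, q3, q4, q5}.
Read 'b': q0→{q1, q2}, q3→{q2, q3}, q4→{q2, q4, q5}, q5→{q5, q6}; now {q1, q2, q3, q4, q5, q6}.
Read 'a': q1→{q4}, q2→{q0, q3, q4, q5}, q3→{q4}, q4→∅, q5→{q3}, q6→{q0}; now {q0, q3, q4, q5}.
Read 'b': q0→{q1, q2}, q3→{q2, q3}, q4→{q2, q4, q5}, q5→{q5, q6}; now {q1, q2, q3, q4, q5, q6}.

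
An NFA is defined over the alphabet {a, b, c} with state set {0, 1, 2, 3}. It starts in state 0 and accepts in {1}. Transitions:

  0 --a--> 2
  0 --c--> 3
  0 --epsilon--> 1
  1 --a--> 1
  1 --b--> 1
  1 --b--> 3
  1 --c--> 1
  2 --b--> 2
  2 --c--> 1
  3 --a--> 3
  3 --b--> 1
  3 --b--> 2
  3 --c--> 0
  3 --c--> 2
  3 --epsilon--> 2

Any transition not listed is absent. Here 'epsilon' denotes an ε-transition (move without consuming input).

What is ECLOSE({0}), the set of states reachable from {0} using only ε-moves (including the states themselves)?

{0, 1}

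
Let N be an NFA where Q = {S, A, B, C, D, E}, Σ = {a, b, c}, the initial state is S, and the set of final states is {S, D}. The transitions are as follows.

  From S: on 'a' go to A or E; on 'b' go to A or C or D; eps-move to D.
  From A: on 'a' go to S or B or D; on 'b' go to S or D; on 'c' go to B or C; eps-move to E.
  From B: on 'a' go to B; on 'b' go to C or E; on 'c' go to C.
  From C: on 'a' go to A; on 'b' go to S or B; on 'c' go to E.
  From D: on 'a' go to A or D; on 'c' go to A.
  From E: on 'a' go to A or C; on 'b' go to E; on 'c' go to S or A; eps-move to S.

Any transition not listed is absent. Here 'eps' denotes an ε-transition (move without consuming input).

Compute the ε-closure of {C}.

{C}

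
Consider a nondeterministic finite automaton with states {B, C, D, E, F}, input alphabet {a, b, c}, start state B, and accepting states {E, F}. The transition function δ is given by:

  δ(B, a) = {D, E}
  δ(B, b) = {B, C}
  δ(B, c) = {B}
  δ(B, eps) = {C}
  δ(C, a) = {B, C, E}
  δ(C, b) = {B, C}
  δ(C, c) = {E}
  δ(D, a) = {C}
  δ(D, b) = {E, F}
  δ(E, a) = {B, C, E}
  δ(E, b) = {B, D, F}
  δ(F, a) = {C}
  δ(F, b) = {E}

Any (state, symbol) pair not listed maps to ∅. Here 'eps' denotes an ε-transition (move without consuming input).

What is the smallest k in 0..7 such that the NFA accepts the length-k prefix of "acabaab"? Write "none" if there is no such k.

Start: ε-closure({B}) = {B, C}.
Read 'a': {B, C} → {B, C, D, E}.
None of the earlier sets intersect F, but {B, C, D, E} does.

1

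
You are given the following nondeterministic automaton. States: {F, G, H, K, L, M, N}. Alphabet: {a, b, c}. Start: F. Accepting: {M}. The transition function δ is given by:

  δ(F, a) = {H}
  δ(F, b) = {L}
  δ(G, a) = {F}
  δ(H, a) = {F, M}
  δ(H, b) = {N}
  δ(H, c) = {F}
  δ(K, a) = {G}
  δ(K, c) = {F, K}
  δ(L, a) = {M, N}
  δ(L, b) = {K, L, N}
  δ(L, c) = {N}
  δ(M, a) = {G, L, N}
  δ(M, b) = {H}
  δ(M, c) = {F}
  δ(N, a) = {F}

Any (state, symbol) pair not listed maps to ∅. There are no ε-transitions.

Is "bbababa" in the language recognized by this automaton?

Yes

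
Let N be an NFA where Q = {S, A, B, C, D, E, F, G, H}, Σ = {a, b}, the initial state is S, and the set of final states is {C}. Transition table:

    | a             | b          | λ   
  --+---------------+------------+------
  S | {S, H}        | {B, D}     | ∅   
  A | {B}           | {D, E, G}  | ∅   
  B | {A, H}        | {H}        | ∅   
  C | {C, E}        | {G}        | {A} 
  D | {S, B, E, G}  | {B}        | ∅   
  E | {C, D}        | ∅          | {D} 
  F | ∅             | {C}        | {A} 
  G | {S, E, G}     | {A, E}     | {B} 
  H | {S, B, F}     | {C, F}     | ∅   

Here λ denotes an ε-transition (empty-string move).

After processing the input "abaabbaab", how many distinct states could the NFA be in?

8

Start in {S}.
Read 'a': {S} → {S, H}.
Read 'b': {S, H} → {A, B, C, D, F}.
Read 'a': {A, B, C, D, F} → {S, A, B, C, D, E, G, H}.
Read 'a': {S, A, B, C, D, E, G, H} → {S, A, B, C, D, E, F, G, H}.
Read 'b': {S, A, B, C, D, E, F, G, H} → {A, B, C, D, E, F, G, H}.
Read 'b': {A, B, C, D, E, F, G, H} → {A, B, C, D, E, F, G, H}.
Read 'a': {A, B, C, D, E, F, G, H} → {S, A, B, C, D, E, F, G, H}.
Read 'a': {S, A, B, C, D, E, F, G, H} → {S, A, B, C, D, E, F, G, H}.
Read 'b': {S, A, B, C, D, E, F, G, H} → {A, B, C, D, E, F, G, H}.
That set has 8 states.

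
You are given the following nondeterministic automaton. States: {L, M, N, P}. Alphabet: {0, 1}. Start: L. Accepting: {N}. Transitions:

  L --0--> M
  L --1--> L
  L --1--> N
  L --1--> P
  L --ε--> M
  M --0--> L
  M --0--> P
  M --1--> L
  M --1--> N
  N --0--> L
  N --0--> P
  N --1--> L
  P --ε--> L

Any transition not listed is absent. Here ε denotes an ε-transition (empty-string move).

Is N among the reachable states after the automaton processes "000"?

Start: ε-closure({L}) = {L, M}.
Read '0': {L, M} → {L, M, P}.
Read '0': {L, M, P} → {L, M, P}.
Read '0': {L, M, P} → {L, M, P}.
State N is not in {L, M, P}.

No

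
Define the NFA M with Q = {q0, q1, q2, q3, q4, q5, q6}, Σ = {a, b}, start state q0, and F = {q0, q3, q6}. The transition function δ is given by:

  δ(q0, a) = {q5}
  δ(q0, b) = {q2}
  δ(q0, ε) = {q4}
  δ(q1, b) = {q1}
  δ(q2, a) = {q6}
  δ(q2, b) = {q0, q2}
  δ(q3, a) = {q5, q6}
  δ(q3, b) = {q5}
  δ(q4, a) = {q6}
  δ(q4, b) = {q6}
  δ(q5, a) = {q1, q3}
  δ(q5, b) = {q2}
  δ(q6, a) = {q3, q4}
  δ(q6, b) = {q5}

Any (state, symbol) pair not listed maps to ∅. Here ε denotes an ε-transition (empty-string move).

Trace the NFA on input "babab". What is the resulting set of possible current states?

{q1, q5, q6}

Start: ε-closure({q0}) = {q0, q4}.
Read 'b': q0→{q2}, q4→{q6}; now {q2, q6}.
Read 'a': q2→{q6}, q6→{q3, q4}; now {q3, q4, q6}.
Read 'b': q3→{q5}, q4→{q6}, q6→{q5}; now {q5, q6}.
Read 'a': q5→{q1, q3}, q6→{q3, q4}; now {q1, q3, q4}.
Read 'b': q1→{q1}, q3→{q5}, q4→{q6}; now {q1, q5, q6}.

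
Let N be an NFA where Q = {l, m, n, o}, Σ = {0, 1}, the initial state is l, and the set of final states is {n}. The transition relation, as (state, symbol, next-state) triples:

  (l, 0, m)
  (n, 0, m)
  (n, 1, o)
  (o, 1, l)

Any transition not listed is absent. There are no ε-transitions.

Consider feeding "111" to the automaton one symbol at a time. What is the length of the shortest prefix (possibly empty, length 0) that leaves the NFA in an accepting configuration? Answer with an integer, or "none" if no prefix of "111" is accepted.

none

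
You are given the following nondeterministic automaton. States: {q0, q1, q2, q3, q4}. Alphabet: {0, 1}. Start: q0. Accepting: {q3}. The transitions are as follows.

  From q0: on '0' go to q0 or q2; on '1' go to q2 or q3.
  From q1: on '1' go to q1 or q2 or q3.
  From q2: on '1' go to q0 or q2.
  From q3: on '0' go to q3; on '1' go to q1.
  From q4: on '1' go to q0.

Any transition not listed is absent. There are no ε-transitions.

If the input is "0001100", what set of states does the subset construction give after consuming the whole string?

Start in {q0}.
Read '0': q0→{q0, q2}; now {q0, q2}.
Read '0': q0→{q0, q2}, q2→∅; now {q0, q2}.
Read '0': q0→{q0, q2}, q2→∅; now {q0, q2}.
Read '1': q0→{q2, q3}, q2→{q0, q2}; now {q0, q2, q3}.
Read '1': q0→{q2, q3}, q2→{q0, q2}, q3→{q1}; now {q0, q1, q2, q3}.
Read '0': q0→{q0, q2}, q1→∅, q2→∅, q3→{q3}; now {q0, q2, q3}.
Read '0': q0→{q0, q2}, q2→∅, q3→{q3}; now {q0, q2, q3}.

{q0, q2, q3}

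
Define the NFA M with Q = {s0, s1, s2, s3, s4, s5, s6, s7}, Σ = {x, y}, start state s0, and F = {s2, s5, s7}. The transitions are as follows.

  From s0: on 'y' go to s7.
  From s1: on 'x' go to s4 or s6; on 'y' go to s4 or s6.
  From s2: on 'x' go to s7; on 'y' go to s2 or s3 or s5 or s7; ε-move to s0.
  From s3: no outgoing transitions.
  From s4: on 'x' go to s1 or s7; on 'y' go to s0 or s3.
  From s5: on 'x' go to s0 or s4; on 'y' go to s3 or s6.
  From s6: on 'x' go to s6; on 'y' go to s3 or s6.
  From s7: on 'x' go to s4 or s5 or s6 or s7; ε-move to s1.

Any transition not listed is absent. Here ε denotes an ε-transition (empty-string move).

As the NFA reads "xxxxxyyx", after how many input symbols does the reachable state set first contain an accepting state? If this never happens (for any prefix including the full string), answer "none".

Start in {s0}.
Read 'x': s0→∅; now ∅.
The set is empty and remains empty for the remaining 7 symbols.
No reachable set along the way intersects F.

none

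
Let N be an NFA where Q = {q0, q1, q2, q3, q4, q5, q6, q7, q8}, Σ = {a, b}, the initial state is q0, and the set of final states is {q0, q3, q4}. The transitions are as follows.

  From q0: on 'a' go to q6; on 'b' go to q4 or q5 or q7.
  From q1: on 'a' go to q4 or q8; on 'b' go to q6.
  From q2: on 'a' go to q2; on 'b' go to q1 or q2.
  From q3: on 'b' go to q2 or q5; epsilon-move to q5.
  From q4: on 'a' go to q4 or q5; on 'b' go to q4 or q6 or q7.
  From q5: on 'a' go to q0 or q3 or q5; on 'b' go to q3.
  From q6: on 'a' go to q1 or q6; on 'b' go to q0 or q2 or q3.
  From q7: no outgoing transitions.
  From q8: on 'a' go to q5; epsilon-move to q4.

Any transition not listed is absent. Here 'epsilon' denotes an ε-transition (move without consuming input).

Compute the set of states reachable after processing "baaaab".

{q0, q2, q3, q4, q5, q6, q7}

Start in {q0}.
Read 'b': {q0} → {q4, q5, q7}.
Read 'a': {q4, q5, q7} → {q0, q3, q4, q5}.
Read 'a': {q0, q3, q4, q5} → {q0, q3, q4, q5, q6}.
Read 'a': {q0, q3, q4, q5, q6} → {q0, q1, q3, q4, q5, q6}.
Read 'a': {q0, q1, q3, q4, q5, q6} → {q0, q1, q3, q4, q5, q6, q8}.
Read 'b': {q0, q1, q3, q4, q5, q6, q8} → {q0, q2, q3, q4, q5, q6, q7}.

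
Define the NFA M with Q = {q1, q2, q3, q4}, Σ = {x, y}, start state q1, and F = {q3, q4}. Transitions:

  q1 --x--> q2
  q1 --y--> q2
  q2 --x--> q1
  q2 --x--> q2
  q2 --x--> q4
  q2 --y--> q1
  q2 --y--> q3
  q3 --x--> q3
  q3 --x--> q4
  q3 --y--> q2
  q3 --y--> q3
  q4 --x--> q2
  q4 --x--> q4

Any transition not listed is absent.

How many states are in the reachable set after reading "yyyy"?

3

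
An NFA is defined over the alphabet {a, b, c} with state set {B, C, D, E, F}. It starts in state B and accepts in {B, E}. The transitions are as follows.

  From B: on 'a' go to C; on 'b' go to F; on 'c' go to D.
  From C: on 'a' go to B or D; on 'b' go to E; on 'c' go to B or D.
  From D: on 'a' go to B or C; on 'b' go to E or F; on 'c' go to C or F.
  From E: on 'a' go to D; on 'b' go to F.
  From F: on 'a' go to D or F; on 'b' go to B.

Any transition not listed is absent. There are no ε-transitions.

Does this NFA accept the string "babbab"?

Yes

Start in {B}.
Read 'b': {B} → {F}.
Read 'a': {F} → {D, F}.
Read 'b': {D, F} → {B, E, F}.
Read 'b': {B, E, F} → {B, F}.
Read 'a': {B, F} → {C, D, F}.
Read 'b': {C, D, F} → {B, E, F}.
The final set {B, E, F} contains the accepting states B, E.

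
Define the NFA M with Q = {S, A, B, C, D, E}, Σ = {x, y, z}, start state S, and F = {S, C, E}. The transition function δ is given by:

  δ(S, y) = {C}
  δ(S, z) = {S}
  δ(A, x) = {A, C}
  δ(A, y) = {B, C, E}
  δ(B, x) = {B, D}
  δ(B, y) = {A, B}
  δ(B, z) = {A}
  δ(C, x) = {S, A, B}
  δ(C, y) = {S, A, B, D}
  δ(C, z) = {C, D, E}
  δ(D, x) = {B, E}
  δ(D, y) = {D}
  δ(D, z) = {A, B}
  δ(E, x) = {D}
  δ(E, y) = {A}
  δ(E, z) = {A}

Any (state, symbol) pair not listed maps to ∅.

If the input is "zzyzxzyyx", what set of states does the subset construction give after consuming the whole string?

{S, A, B, C, D, E}

Start in {S}.
Read 'z': {S} → {S}.
Read 'z': {S} → {S}.
Read 'y': {S} → {C}.
Read 'z': {C} → {C, D, E}.
Read 'x': {C, D, E} → {S, A, B, D, E}.
Read 'z': {S, A, B, D, E} → {S, A, B}.
Read 'y': {S, A, B} → {A, B, C, E}.
Read 'y': {A, B, C, E} → {S, A, B, C, D, E}.
Read 'x': {S, A, B, C, D, E} → {S, A, B, C, D, E}.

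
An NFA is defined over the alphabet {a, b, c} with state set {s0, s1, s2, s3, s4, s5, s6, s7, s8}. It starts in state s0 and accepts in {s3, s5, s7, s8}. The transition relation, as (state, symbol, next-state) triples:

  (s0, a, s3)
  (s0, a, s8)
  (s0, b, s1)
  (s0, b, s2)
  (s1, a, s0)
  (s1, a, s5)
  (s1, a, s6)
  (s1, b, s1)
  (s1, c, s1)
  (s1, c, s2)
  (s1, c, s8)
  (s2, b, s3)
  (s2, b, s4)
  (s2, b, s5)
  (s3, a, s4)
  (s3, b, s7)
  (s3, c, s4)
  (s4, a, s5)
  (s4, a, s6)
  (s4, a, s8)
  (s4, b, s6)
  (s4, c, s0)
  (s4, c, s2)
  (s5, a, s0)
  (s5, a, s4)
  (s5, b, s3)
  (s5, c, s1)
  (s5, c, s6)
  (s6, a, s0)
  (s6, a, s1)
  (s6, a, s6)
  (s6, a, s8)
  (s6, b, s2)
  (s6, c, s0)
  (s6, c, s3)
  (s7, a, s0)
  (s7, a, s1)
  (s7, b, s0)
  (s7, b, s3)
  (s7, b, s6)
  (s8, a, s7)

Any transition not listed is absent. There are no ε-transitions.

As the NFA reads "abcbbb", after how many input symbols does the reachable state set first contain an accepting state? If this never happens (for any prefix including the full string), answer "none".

Start in {s0}.
Read 'a': {s0} → {s3, s8}.
None of the earlier sets intersect F, but {s3, s8} does.

1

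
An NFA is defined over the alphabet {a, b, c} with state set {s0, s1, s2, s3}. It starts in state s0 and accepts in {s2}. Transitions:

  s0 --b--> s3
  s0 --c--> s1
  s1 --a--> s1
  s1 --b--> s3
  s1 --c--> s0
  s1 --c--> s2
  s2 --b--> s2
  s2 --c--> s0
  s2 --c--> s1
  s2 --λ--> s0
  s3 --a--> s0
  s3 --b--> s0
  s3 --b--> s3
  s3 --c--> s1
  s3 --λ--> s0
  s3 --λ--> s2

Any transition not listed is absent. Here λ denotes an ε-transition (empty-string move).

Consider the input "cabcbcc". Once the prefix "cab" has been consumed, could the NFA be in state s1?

No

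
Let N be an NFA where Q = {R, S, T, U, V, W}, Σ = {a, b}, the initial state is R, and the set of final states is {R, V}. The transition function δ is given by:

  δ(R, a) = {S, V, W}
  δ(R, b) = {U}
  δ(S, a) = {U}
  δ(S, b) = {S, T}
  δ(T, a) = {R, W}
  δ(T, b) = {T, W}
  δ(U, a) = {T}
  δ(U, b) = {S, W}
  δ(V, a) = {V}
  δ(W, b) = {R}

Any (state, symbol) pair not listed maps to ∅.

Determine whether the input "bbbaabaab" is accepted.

Start in {R}.
Read 'b': {R} → {U}.
Read 'b': {U} → {S, W}.
Read 'b': {S, W} → {R, S, T}.
Read 'a': {R, S, T} → {R, S, U, V, W}.
Read 'a': {R, S, U, V, W} → {S, T, U, V, W}.
Read 'b': {S, T, U, V, W} → {R, S, T, W}.
Read 'a': {R, S, T, W} → {R, S, U, V, W}.
Read 'a': {R, S, U, V, W} → {S, T, U, V, W}.
Read 'b': {S, T, U, V, W} → {R, S, T, W}.
The final set {R, S, T, W} contains the accepting state R.

Yes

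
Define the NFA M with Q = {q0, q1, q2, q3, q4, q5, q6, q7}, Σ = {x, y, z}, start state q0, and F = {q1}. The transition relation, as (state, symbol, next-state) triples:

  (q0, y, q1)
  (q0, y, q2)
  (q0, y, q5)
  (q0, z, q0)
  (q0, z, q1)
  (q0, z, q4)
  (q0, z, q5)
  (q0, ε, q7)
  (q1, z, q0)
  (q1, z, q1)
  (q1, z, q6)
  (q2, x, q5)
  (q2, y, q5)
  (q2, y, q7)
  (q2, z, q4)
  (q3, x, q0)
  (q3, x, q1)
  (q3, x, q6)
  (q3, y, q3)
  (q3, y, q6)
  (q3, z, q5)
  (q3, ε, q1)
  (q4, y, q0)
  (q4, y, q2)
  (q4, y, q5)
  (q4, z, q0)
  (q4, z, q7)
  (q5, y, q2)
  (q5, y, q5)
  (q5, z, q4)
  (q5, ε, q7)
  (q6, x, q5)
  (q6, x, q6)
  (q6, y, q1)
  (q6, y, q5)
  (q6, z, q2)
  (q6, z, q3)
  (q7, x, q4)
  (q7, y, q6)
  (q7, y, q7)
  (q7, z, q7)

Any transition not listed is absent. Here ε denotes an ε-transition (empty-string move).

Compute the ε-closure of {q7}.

{q7}

Begin with {q7}.
No ε-moves leave this set, so the closure equals the set itself.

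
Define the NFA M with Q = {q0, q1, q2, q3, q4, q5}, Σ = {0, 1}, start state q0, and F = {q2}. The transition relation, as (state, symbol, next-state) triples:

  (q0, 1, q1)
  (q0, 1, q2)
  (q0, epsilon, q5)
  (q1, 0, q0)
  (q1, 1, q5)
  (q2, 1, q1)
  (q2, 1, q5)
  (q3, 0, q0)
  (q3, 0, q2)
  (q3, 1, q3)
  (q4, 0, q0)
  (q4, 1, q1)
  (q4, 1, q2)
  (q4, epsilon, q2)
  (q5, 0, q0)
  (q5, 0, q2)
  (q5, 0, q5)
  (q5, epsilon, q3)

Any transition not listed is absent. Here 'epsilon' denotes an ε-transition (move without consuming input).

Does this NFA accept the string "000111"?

Start: ε-closure({q0}) = {q0, q3, q5}.
Read '0': q0→∅, q3→{q0, q2}, q5→{q0, q2, q5}; union {q0, q2, q5}; ε-closure = {q0, q2, q3, q5}.
Read '0': q0→∅, q2→∅, q3→{q0, q2}, q5→{q0, q2, q5}; union {q0, q2, q5}; ε-closure = {q0, q2, q3, q5}.
Read '0': q0→∅, q2→∅, q3→{q0, q2}, q5→{q0, q2, q5}; union {q0, q2, q5}; ε-closure = {q0, q2, q3, q5}.
Read '1': q0→{q1, q2}, q2→{q1, q5}, q3→{q3}, q5→∅; now {q1, q2, q3, q5}.
Read '1': q1→{q5}, q2→{q1, q5}, q3→{q3}, q5→∅; now {q1, q3, q5}.
Read '1': q1→{q5}, q3→{q3}, q5→∅; now {q3, q5}.
The final set {q3, q5} contains no accepting state.

No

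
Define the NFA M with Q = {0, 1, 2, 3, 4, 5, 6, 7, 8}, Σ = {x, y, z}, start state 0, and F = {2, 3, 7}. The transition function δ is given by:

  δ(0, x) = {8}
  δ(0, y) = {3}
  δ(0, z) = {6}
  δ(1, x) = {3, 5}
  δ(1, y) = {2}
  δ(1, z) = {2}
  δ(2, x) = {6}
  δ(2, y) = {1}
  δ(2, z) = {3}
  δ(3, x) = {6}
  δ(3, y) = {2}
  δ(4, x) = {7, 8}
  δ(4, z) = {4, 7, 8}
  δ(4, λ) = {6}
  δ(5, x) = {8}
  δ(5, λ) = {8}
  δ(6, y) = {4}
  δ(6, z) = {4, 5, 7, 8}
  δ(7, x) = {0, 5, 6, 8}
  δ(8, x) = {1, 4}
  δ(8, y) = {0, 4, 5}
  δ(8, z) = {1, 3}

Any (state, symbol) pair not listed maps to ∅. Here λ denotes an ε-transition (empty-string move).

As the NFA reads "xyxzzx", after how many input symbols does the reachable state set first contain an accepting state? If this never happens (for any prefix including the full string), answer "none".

Start in {0}.
Read 'x': {0} → {8}.
Read 'y': {8} → {0, 4, 5, 6, 8}.
Read 'x': {0, 4, 5, 6, 8} → {1, 4, 6, 7, 8}.
None of the earlier sets intersect F, but {1, 4, 6, 7, 8} does.

3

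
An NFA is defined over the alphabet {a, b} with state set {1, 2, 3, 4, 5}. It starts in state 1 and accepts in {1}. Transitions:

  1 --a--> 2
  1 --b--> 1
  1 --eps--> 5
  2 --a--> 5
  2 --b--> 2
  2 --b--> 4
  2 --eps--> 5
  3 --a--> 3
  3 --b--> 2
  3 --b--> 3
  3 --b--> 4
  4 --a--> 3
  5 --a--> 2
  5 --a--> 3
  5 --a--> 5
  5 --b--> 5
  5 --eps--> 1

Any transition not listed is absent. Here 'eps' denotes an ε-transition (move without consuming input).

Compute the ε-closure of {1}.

{1, 5}

Begin with {1}.
ε-move 1 → 5; add 5.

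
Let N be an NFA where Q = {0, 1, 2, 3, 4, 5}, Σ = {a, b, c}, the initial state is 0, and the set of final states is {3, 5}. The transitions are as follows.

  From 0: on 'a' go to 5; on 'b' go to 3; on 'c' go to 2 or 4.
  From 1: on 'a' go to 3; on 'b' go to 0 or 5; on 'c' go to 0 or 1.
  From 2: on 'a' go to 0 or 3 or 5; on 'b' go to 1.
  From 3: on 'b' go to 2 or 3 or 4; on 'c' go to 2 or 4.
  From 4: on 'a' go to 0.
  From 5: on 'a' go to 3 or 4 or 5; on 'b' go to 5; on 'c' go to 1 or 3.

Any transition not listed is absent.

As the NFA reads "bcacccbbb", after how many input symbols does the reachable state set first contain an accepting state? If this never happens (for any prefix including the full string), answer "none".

1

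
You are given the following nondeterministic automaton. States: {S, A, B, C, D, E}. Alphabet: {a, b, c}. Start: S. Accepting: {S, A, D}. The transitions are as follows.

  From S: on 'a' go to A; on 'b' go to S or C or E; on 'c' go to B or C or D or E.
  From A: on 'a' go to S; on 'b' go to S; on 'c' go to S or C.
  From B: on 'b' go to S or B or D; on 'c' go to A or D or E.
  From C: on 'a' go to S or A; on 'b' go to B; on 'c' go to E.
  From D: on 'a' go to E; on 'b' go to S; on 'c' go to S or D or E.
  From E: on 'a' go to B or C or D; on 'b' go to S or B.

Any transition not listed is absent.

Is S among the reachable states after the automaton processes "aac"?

Start in {S}.
Read 'a': S→{A}; now {A}.
Read 'a': A→{S}; now {S}.
Read 'c': S→{B, C, D, E}; now {B, C, D, E}.
State S is not in {B, C, D, E}.

No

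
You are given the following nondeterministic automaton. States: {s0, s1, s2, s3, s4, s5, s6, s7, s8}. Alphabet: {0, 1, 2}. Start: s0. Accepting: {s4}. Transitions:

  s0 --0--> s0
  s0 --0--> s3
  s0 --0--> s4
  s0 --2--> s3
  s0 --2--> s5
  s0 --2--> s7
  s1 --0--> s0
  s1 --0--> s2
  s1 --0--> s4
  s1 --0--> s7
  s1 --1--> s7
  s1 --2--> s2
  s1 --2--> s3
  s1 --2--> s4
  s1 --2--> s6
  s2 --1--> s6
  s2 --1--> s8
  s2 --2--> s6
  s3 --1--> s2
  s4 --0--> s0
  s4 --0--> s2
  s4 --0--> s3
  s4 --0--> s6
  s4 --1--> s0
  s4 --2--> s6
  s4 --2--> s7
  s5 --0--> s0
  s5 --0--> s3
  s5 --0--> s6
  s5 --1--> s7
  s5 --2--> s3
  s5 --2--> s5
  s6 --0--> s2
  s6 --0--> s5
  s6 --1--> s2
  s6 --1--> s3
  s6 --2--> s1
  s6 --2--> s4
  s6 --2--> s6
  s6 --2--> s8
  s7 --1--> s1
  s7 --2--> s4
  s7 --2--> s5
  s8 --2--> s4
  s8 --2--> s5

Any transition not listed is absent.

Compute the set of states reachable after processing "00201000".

{s0, s2, s3, s4, s5, s6}

Start in {s0}.
Read '0': s0→{s0, s3, s4}; now {s0, s3, s4}.
Read '0': s0→{s0, s3, s4}, s3→∅, s4→{s0, s2, s3, s6}; now {s0, s2, s3, s4, s6}.
Read '2': s0→{s3, s5, s7}, s2→{s6}, s3→∅, s4→{s6, s7}, s6→{s1, s4, s6, s8}; now {s1, s3, s4, s5, s6, s7, s8}.
Read '0': s1→{s0, s2, s4, s7}, s3→∅, s4→{s0, s2, s3, s6}, s5→{s0, s3, s6}, s6→{s2, s5}, s7→∅, s8→∅; now {s0, s2, s3, s4, s5, s6, s7}.
Read '1': s0→∅, s2→{s6, s8}, s3→{s2}, s4→{s0}, s5→{s7}, s6→{s2, s3}, s7→{s1}; now {s0, s1, s2, s3, s6, s7, s8}.
Read '0': s0→{s0, s3, s4}, s1→{s0, s2, s4, s7}, s2→∅, s3→∅, s6→{s2, s5}, s7→∅, s8→∅; now {s0, s2, s3, s4, s5, s7}.
Read '0': s0→{s0, s3, s4}, s2→∅, s3→∅, s4→{s0, s2, s3, s6}, s5→{s0, s3, s6}, s7→∅; now {s0, s2, s3, s4, s6}.
Read '0': s0→{s0, s3, s4}, s2→∅, s3→∅, s4→{s0, s2, s3, s6}, s6→{s2, s5}; now {s0, s2, s3, s4, s5, s6}.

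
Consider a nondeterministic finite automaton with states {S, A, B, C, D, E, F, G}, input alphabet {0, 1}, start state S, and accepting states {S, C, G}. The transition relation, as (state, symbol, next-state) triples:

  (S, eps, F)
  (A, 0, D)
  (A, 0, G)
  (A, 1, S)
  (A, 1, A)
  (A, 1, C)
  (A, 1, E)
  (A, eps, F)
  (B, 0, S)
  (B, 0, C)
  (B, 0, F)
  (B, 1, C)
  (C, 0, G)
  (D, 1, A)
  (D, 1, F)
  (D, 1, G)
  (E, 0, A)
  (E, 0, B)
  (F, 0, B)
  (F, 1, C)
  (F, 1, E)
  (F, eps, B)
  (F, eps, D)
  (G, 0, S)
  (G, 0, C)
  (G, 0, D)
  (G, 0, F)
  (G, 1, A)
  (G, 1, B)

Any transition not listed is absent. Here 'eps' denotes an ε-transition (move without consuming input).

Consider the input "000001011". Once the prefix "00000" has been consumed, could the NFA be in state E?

Start: ε-closure({S}) = {S, B, D, F}.
Read '0': {S, B, D, F} → {S, B, C, D, F}.
Read '0': {S, B, C, D, F} → {S, B, C, D, F, G}.
Read '0': {S, B, C, D, F, G} → {S, B, C, D, F, G}.
Read '0': {S, B, C, D, F, G} → {S, B, C, D, F, G}.
Read '0': {S, B, C, D, F, G} → {S, B, C, D, F, G}.
State E is not in {S, B, C, D, F, G}.

No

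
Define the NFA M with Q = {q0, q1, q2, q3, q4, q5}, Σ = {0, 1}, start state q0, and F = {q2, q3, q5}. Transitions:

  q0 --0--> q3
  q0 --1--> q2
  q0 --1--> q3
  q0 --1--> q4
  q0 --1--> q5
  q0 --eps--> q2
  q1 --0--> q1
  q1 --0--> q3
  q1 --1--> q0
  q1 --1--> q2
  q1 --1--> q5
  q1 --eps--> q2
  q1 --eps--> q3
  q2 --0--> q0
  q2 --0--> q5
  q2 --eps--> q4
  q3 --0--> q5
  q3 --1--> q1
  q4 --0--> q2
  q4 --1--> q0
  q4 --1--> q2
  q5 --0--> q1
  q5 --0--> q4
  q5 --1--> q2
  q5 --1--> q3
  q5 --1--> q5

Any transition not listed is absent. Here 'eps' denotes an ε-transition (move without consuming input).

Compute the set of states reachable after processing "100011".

{q0, q1, q2, q3, q4, q5}

Start: ε-closure({q0}) = {q0, q2, q4}.
Read '1': q0→{q2, q3, q4, q5}, q2→∅, q4→{q0, q2}; now {q0, q2, q3, q4, q5}.
Read '0': q0→{q3}, q2→{q0, q5}, q3→{q5}, q4→{q2}, q5→{q1, q4}; now {q0, q1, q2, q3, q4, q5}.
Read '0': q0→{q3}, q1→{q1, q3}, q2→{q0, q5}, q3→{q5}, q4→{q2}, q5→{q1, q4}; now {q0, q1, q2, q3, q4, q5}.
Read '0': q0→{q3}, q1→{q1, q3}, q2→{q0, q5}, q3→{q5}, q4→{q2}, q5→{q1, q4}; now {q0, q1, q2, q3, q4, q5}.
Read '1': q0→{q2, q3, q4, q5}, q1→{q0, q2, q5}, q2→∅, q3→{q1}, q4→{q0, q2}, q5→{q2, q3, q5}; now {q0, q1, q2, q3, q4, q5}.
Read '1': q0→{q2, q3, q4, q5}, q1→{q0, q2, q5}, q2→∅, q3→{q1}, q4→{q0, q2}, q5→{q2, q3, q5}; now {q0, q1, q2, q3, q4, q5}.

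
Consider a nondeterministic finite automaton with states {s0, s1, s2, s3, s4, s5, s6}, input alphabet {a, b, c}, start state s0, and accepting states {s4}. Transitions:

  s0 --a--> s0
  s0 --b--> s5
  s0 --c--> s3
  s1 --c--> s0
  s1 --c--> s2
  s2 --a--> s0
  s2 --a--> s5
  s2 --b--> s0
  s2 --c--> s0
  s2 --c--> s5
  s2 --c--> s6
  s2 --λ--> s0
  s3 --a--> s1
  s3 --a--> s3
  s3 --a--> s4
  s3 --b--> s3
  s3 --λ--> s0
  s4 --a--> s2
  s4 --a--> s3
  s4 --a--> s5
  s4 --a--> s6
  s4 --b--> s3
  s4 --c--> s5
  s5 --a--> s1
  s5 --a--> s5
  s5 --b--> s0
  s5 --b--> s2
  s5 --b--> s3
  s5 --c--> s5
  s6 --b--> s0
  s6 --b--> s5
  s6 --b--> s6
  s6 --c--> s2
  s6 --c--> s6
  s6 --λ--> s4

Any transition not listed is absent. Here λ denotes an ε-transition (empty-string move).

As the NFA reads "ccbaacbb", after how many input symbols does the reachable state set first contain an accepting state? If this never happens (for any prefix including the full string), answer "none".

Start in {s0}.
Read 'c': s0→{s3}; union {s3}; ε-closure = {s0, s3}.
Read 'c': s0→{s3}, s3→∅; union {s3}; ε-closure = {s0, s3}.
Read 'b': s0→{s5}, s3→{s3}; union {s3, s5}; ε-closure = {s0, s3, s5}.
Read 'a': s0→{s0}, s3→{s1, s3, s4}, s5→{s1, s5}; now {s0, s1, s3, s4, s5}.
None of the earlier sets intersect F, but {s0, s1, s3, s4, s5} does.

4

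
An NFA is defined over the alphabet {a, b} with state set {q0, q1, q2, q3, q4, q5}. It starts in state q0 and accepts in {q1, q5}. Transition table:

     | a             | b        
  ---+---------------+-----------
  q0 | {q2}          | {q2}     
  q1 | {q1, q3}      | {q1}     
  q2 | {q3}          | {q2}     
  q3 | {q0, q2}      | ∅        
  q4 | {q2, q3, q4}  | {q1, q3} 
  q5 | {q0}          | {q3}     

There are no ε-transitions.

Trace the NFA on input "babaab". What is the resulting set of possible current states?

∅

Start in {q0}.
Read 'b': q0→{q2}; now {q2}.
Read 'a': q2→{q3}; now {q3}.
Read 'b': q3→∅; now ∅.
The set is empty and remains empty for the remaining 3 symbols.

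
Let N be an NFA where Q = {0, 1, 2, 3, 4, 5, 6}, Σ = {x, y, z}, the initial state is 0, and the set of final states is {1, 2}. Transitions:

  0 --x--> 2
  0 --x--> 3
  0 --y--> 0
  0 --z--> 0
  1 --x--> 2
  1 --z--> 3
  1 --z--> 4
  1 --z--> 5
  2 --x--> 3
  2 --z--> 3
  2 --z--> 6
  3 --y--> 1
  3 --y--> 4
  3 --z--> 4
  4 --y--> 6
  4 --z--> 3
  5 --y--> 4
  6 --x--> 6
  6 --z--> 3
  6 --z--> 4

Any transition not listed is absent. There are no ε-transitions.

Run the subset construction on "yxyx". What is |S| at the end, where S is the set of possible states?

Start in {0}.
Read 'y': {0} → {0}.
Read 'x': {0} → {2, 3}.
Read 'y': {2, 3} → {1, 4}.
Read 'x': {1, 4} → {2}.
That set has 1 state.

1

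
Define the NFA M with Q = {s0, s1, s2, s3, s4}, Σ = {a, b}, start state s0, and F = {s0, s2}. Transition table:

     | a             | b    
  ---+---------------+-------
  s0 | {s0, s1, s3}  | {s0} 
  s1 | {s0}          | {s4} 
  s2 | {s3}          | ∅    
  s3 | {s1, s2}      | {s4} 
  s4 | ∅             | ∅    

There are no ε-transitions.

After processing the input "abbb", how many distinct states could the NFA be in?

Start in {s0}.
Read 'a': s0→{s0, s1, s3}; now {s0, s1, s3}.
Read 'b': s0→{s0}, s1→{s4}, s3→{s4}; now {s0, s4}.
Read 'b': s0→{s0}, s4→∅; now {s0}.
Read 'b': s0→{s0}; now {s0}.
That set has 1 state.

1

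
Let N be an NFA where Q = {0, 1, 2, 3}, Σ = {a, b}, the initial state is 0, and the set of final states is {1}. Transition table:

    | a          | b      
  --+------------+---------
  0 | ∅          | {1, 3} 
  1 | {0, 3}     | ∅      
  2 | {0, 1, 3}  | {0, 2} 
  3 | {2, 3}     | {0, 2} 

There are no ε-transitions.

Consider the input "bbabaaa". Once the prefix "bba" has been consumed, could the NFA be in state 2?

No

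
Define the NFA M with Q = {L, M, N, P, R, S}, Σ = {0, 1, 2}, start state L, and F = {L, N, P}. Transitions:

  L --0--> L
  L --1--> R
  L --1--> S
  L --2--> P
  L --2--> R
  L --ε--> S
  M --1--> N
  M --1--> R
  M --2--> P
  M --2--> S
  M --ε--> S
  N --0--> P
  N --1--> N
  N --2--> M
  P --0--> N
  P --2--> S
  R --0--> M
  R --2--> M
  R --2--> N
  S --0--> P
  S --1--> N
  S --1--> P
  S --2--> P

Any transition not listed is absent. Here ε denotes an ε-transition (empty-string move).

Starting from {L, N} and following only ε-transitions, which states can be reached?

{L, N, S}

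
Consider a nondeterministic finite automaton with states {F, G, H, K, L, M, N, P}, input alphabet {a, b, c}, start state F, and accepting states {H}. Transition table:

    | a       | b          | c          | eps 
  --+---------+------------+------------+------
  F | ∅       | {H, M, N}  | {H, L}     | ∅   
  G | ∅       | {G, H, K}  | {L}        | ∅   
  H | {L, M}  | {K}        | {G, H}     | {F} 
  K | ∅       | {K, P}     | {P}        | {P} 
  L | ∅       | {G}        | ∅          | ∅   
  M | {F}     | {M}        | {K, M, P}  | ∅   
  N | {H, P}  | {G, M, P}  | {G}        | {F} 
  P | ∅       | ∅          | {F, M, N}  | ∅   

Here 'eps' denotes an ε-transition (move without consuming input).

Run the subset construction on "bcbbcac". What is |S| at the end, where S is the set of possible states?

Start in {F}.
Read 'b': {F} → {F, H, M, N}.
Read 'c': {F, H, M, N} → {F, G, H, K, L, M, P}.
Read 'b': {F, G, H, K, L, M, P} → {F, G, H, K, M, N, P}.
Read 'b': {F, G, H, K, M, N, P} → {F, G, H, K, M, N, P}.
Read 'c': {F, G, H, K, M, N, P} → {F, G, H, K, L, M, N, P}.
Read 'a': {F, G, H, K, L, M, N, P} → {F, H, L, M, P}.
Read 'c': {F, H, L, M, P} → {F, G, H, K, L, M, N, P}.
That set has 8 states.

8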